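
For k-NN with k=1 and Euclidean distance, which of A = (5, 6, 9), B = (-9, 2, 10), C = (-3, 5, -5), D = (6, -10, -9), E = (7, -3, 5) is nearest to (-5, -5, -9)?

Distances: d(A) ≈ 23.3452, d(B) ≈ 20.6398, d(C) ≈ 10.9545, d(D) ≈ 12.083, d(E) ≈ 18.5472. Nearest: C = (-3, 5, -5) with distance 10.9545.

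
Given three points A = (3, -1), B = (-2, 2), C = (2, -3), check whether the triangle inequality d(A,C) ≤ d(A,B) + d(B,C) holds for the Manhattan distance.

d(A,B) = 5 + 3 = 8, d(B,C) = 4 + 5 = 9, d(A,C) = 1 + 2 = 3.
d(A,C) = 3 ≤ 8 + 9 = 17. Triangle inequality is satisfied.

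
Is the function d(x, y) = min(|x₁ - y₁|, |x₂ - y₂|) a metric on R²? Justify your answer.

No. d fails identity of indiscernibles: take x = (-3, 0) and y = (-3, 8). Then d(x,y) = min(|-3 - (-3)|, |0 - 8|) = min(0, 8) = 0, yet x ≠ y.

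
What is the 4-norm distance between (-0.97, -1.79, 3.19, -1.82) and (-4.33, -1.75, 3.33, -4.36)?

(Σ|x_i - y_i|^4)^(1/4) = (|-0.97 - (-4.33)|^4 + |-1.79 - (-1.75)|^4 + |3.19 - 3.33|^4 + |-1.82 - (-4.36)|^4)^(1/4)
= (3.36^4 + 0.04^4 + 0.14^4 + 2.54^4)^(1/4) ≈ (127.4551 + 0 + 0.0004 + 41.6231)^(1/4) = (169.0786)^(1/4) ≈ 3.606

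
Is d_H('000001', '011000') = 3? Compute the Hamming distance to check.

Differing positions: 2, 3, 6. Hamming distance = 3, so the claim is true.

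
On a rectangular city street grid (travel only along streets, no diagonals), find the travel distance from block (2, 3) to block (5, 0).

Σ|x_i - y_i| = |2 - 5| + |3 - 0| = 3 + 3 = 6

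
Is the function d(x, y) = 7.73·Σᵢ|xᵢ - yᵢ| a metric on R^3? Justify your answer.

Yes. The L1 (Manhattan) norm induces a metric on R^3, and multiplying a metric by a positive constant 7.73 > 0 preserves all four axioms: non-negativity (7.73·||x-y|| ≥ 0), identity (7.73·||x-y|| = 0 ⟺ ||x-y|| = 0 ⟺ x = y), symmetry (||x-y|| = ||y-x||), and the triangle inequality (7.73·||x-z|| ≤ 7.73·||x-y|| + 7.73·||y-z||). So d is a metric.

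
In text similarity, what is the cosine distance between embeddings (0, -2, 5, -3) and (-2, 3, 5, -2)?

With u = (0, -2, 5, -3), v = (-2, 3, 5, -2):
u·v = 0·(-2) + (-2)·3 + 5·5 + (-3)·(-2) = 0 + (-6) + 25 + 6 = 25.
|u| = √(0² + (-2)² + 5² + (-3)²) = √38, |v| = √((-2)² + 3² + 5² + (-2)²) = √42, so |u||v| = √(38·42) = √1596.
cos θ = (u·v)/(|u||v|) = 25/√1596 ≈ 0.6258
Cosine distance = 1 - cos θ ≈ 1 - 0.6258 = 0.3742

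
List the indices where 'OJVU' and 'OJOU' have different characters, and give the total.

Differing positions: 3. Hamming distance = 1.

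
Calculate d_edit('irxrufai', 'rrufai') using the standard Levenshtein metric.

Let D[i][j] be the edit distance between the first i characters of 'irxrufai' and the first j characters of 'rrufai', with D[i][0] = i, D[0][j] = j, and D[i][j] = D[i-1][j-1] if the characters match, else 1 + min(D[i-1][j], D[i][j-1], D[i-1][j-1]). Filling the table (rows: prefixes of 'irxrufai', columns: prefixes of 'rrufai'):
     ε  r  r  u  f  a  i
  ε  0  1  2  3  4  5  6
  i  1  1  2  3  4  5  5
  r  2  1  1  2  3  4  5
  x  3  2  2  2  3  4  5
  r  4  3  2  3  3  4  5
  u  5  4  3  2  3  4  5
  f  6  5  4  3  2  3  4
  a  7  6  5  4  3  2  3
  i  8  7  6  5  4  3  2
The bottom-right entry gives D[8][6] = 2, so no sequence of fewer than 2 edits works. Backtracking through the table gives one optimal edit sequence (2 edits):
  irxrufai → rxrufai (del i @1)
  rxrufai → rrufai (del x @2)
Edit distance = 2.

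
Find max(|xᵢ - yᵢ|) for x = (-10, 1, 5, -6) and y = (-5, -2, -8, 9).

max(|x_i - y_i|) = max(|-10 - (-5)|, |1 - (-2)|, |5 - (-8)|, |-6 - 9|) = max(5, 3, 13, 15) = 15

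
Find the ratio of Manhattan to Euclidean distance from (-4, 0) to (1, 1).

L1 = |-4 - 1| + |0 - 1| = 5 + 1 = 6
L2 = √(5² + 1²) = √26 ≈ 5.099
L1 ≥ L2 always (equality iff movement is along one axis); L1 > L2 here.
Ratio L1/L2 = 6/√26 ≈ 1.1767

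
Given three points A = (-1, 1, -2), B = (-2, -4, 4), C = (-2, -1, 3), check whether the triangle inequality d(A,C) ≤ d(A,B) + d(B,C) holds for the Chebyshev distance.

d(A,B) = max(1, 5, 6) = 6, d(B,C) = max(0, 3, 1) = 3, d(A,C) = max(1, 2, 5) = 5.
d(A,C) = 5 ≤ 6 + 3 = 9. Triangle inequality is satisfied.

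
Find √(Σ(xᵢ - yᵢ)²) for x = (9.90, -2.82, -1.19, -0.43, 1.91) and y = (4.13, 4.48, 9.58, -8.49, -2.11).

√(Σ(x_i - y_i)²) = √((9.9 - 4.13)² + (-2.82 - 4.48)² + (-1.19 - 9.58)² + (-0.43 - (-8.49))² + (1.91 - (-2.11))²)
= √(5.77² + (-7.3)² + (-10.77)² + 8.06² + 4.02²) = √(33.2929 + 53.29 + 115.9929 + 64.9636 + 16.1604) = √283.6998 ≈ 16.8434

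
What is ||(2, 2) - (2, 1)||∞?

max(|x_i - y_i|) = max(|2 - 2|, |2 - 1|) = max(0, 1) = 1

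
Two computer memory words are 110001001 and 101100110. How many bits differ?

Differing positions: 2, 3, 4, 6, 7, 8, 9. Hamming distance = 7.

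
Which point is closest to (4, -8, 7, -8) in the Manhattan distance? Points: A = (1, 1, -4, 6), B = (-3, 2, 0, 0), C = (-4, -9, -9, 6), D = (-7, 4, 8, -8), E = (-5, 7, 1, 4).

Distances: d(A) = 37, d(B) = 32, d(C) = 39, d(D) = 24, d(E) = 42. Nearest: D = (-7, 4, 8, -8) with distance 24.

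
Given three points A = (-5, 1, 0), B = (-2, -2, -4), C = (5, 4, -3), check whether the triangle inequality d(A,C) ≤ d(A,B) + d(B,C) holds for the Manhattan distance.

d(A,B) = 3 + 3 + 4 = 10, d(B,C) = 7 + 6 + 1 = 14, d(A,C) = 10 + 3 + 3 = 16.
d(A,C) = 16 ≤ 10 + 14 = 24. Triangle inequality is satisfied.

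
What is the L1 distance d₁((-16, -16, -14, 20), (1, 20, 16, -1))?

Σ|x_i - y_i| = |-16 - 1| + |-16 - 20| + |-14 - 16| + |20 - (-1)| = 17 + 36 + 30 + 21 = 104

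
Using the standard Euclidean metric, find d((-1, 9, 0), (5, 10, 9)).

√(Σ(x_i - y_i)²) = √((-1 - 5)² + (9 - 10)² + (0 - 9)²)
= √((-6)² + (-1)² + (-9)²) = √(36 + 1 + 81) = √118 ≈ 10.8628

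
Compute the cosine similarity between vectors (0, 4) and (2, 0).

With u = (0, 4), v = (2, 0):
u·v = 0·2 + 4·0 = 0 + 0 = 0.
|u| = √(0² + 4²) = √16, |v| = √(2² + 0²) = √4, so |u||v| = √(16·4) = √64 = 8.
cos θ = (u·v)/(|u||v|) = 0/8 = 0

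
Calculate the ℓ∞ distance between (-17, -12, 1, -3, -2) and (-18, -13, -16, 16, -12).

max(|x_i - y_i|) = max(|-17 - (-18)|, |-12 - (-13)|, |1 - (-16)|, |-3 - 16|, |-2 - (-12)|) = max(1, 1, 17, 19, 10) = 19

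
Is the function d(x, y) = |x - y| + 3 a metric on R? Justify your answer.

No. d fails identity of indiscernibles (specifically d(x,x) = 0): d(3, 3) = |3 - 3| + 3 = 0 + 3 = 3 ≠ 0.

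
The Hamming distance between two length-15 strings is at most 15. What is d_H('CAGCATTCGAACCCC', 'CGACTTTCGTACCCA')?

Differing positions: 2, 3, 5, 10, 15. Hamming distance = 5. The maximum possible Hamming distance for length-15 strings is 15, so d_H/15 = 5/15 ≈ 0.3333.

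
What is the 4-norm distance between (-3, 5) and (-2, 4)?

(Σ|x_i - y_i|^4)^(1/4) = (|-3 - (-2)|^4 + |5 - 4|^4)^(1/4)
= (1^4 + 1^4)^(1/4) = (1 + 1)^(1/4) = (2)^(1/4) ≈ 1.1892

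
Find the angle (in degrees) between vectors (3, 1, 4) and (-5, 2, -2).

With u = (3, 1, 4), v = (-5, 2, -2):
u·v = 3·(-5) + 1·2 + 4·(-2) = (-15) + 2 + (-8) = -21.
|u| = √(3² + 1² + 4²) = √26, |v| = √((-5)² + 2² + (-2)²) = √33, so |u||v| = √(26·33) = √858.
cos θ = (u·v)/(|u||v|) = -21/√858 ≈ -0.716928
θ = arccos(-0.716928) ≈ 135.8°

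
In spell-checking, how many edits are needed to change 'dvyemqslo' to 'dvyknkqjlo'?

Let D[i][j] be the edit distance between the first i characters of 'dvyemqslo' and the first j characters of 'dvyknkqjlo', with D[i][0] = i, D[0][j] = j, and D[i][j] = D[i-1][j-1] if the characters match, else 1 + min(D[i-1][j], D[i][j-1], D[i-1][j-1]). Filling the table (rows: prefixes of 'dvyemqslo', columns: prefixes of 'dvyknkqjlo'):
     ε  d  v  y  k  n  k  q  j  l  o
  ε  0  1  2  3  4  5  6  7  8  9 10
  d  1  0  1  2  3  4  5  6  7  8  9
  v  2  1  0  1  2  3  4  5  6  7  8
  y  3  2  1  0  1  2  3  4  5  6  7
  e  4  3  2  1  1  2  3  4  5  6  7
  m  5  4  3  2  2  2  3  4  5  6  7
  q  6  5  4  3  3  3  3  3  4  5  6
  s  7  6  5  4  4  4  4  4  4  5  6
  l  8  7  6  5  5  5  5  5  5  4  5
  o  9  8  7  6  6  6  6  6  6  5  4
The bottom-right entry gives D[9][10] = 4, so no sequence of fewer than 4 edits works. Backtracking through the table gives one optimal edit sequence (4 edits):
  dvyemqslo → dvykemqslo (ins k @4)
  dvykemqslo → dvyknmqslo (sub e→n @5)
  dvyknmqslo → dvyknkqslo (sub m→k @6)
  dvyknkqslo → dvyknkqjlo (sub s→j @8)
Edit distance = 4.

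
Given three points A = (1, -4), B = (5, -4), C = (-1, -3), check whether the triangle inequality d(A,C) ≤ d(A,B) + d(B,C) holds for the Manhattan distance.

d(A,B) = 4 + 0 = 4, d(B,C) = 6 + 1 = 7, d(A,C) = 2 + 1 = 3.
d(A,C) = 3 ≤ 4 + 7 = 11. Triangle inequality is satisfied.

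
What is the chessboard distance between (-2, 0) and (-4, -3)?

max(|x_i - y_i|) = max(|-2 - (-4)|, |0 - (-3)|) = max(2, 3) = 3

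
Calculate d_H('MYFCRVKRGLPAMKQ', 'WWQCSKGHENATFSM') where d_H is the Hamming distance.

Differing positions: 1, 2, 3, 5, 6, 7, 8, 9, 10, 11, 12, 13, 14, 15. Hamming distance = 14.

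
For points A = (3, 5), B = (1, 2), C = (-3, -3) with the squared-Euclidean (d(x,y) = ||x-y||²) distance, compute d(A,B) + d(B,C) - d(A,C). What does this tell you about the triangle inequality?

d(A,B) = 2² + 3² = 13, d(B,C) = 4² + 5² = 41, d(A,C) = 6² + 8² = 100.
d(A,B) + d(B,C) - d(A,C) = 13 + 41 - 100 = 54 - 100 = -46. This is < 0, so the triangle inequality FAILS for these points (squared-Euclidean is not a metric).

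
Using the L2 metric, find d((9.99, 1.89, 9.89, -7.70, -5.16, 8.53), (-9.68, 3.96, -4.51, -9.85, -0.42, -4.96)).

√(Σ(x_i - y_i)²) = √((9.99 - (-9.68))² + (1.89 - 3.96)² + (9.89 - (-4.51))² + (-7.7 - (-9.85))² + (-5.16 - (-0.42))² + (8.53 - (-4.96))²)
= √(19.67² + (-2.07)² + 14.4² + 2.15² + (-4.74)² + 13.49²) = √(386.9089 + 4.2849 + 207.36 + 4.6225 + 22.4676 + 181.9801) = √807.624 ≈ 28.4187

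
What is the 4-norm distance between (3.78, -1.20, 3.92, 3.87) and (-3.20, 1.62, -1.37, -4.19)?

(Σ|x_i - y_i|^4)^(1/4) = (|3.78 - (-3.2)|^4 + |-1.2 - 1.62|^4 + |3.92 - (-1.37)|^4 + |3.87 - (-4.19)|^4)^(1/4)
= (6.98^4 + 2.82^4 + 5.29^4 + 8.06^4)^(1/4) ≈ (2373.6774 + 63.2407 + 783.1099 + 4220.2693)^(1/4) = (7440.2973)^(1/4) ≈ 9.2875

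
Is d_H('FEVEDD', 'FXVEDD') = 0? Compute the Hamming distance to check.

Differing positions: 2. Hamming distance = 1, so the claim that d_H = 0 is false.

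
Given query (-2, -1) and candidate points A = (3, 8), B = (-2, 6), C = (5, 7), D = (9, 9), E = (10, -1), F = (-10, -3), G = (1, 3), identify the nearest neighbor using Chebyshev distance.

Distances: d(A) = 9, d(B) = 7, d(C) = 8, d(D) = 11, d(E) = 12, d(F) = 8, d(G) = 4. Nearest: G = (1, 3) with distance 4.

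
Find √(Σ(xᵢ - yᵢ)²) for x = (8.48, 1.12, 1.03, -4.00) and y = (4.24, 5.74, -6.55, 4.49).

√(Σ(x_i - y_i)²) = √((8.48 - 4.24)² + (1.12 - 5.74)² + (1.03 - (-6.55))² + (-4 - 4.49)²)
= √(4.24² + (-4.62)² + 7.58² + (-8.49)²) = √(17.9776 + 21.3444 + 57.4564 + 72.0801) = √168.8585 ≈ 12.9946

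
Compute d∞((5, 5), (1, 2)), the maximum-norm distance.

max(|x_i - y_i|) = max(|5 - 1|, |5 - 2|) = max(4, 3) = 4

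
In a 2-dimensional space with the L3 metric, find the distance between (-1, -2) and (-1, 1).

(Σ|x_i - y_i|^3)^(1/3) = (|-1 - (-1)|^3 + |-2 - 1|^3)^(1/3)
= (0^3 + 3^3)^(1/3) = (0 + 27)^(1/3) = (27)^(1/3) = 3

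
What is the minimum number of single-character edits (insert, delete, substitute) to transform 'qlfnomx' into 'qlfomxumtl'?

Let D[i][j] be the edit distance between the first i characters of 'qlfnomx' and the first j characters of 'qlfomxumtl', with D[i][0] = i, D[0][j] = j, and D[i][j] = D[i-1][j-1] if the characters match, else 1 + min(D[i-1][j], D[i][j-1], D[i-1][j-1]). Filling the table (rows: prefixes of 'qlfnomx', columns: prefixes of 'qlfomxumtl'):
     ε  q  l  f  o  m  x  u  m  t  l
  ε  0  1  2  3  4  5  6  7  8  9 10
  q  1  0  1  2  3  4  5  6  7  8  9
  l  2  1  0  1  2  3  4  5  6  7  8
  f  3  2  1  0  1  2  3  4  5  6  7
  n  4  3  2  1  1  2  3  4  5  6  7
  o  5  4  3  2  1  2  3  4  5  6  7
  m  6  5  4  3  2  1  2  3  4  5  6
  x  7  6  5  4  3  2  1  2  3  4  5
The bottom-right entry gives D[7][10] = 5, so no sequence of fewer than 5 edits works. Backtracking through the table gives one optimal edit sequence (5 edits):
  qlfnomx → qlfomx (del n @4)
  qlfomx → qlfomxu (ins u @7)
  qlfomxu → qlfomxum (ins m @8)
  qlfomxum → qlfomxumt (ins t @9)
  qlfomxumt → qlfomxumtl (ins l @10)
Edit distance = 5.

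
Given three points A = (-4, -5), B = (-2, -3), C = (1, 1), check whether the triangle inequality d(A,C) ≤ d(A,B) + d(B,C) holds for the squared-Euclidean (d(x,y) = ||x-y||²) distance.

d(A,B) = 2² + 2² = 8, d(B,C) = 3² + 4² = 25, d(A,C) = 5² + 6² = 61.
d(A,C) = 61 > 8 + 25 = 33. Triangle inequality is VIOLATED. (Squared-Euclidean is not a metric — this is a counterexample.)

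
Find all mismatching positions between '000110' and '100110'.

Differing positions: 1. Hamming distance = 1.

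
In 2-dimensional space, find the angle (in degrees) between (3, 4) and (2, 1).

With u = (3, 4), v = (2, 1):
u·v = 3·2 + 4·1 = 6 + 4 = 10.
|u| = √(3² + 4²) = √25, |v| = √(2² + 1²) = √5, so |u||v| = √(25·5) = √125.
cos θ = (u·v)/(|u||v|) = 10/√125 ≈ 0.894427
θ = arccos(0.894427) ≈ 26.57°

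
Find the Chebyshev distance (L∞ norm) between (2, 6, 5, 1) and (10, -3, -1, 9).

max(|x_i - y_i|) = max(|2 - 10|, |6 - (-3)|, |5 - (-1)|, |1 - 9|) = max(8, 9, 6, 8) = 9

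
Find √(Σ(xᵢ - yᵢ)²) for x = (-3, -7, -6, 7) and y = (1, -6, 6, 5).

√(Σ(x_i - y_i)²) = √((-3 - 1)² + (-7 - (-6))² + (-6 - 6)² + (7 - 5)²)
= √((-4)² + (-1)² + (-12)² + 2²) = √(16 + 1 + 144 + 4) = √165 ≈ 12.8452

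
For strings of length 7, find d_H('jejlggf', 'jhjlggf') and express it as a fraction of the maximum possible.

Differing positions: 2. Hamming distance = 1. The maximum possible Hamming distance for length-7 strings is 7, so d_H/7 = 1/7 ≈ 0.1429.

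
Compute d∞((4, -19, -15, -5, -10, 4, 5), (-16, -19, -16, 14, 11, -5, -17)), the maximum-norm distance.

max(|x_i - y_i|) = max(|4 - (-16)|, |-19 - (-19)|, |-15 - (-16)|, |-5 - 14|, |-10 - 11|, |4 - (-5)|, |5 - (-17)|) = max(20, 0, 1, 19, 21, 9, 22) = 22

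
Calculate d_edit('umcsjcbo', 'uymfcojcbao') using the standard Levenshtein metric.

Let D[i][j] be the edit distance between the first i characters of 'umcsjcbo' and the first j characters of 'uymfcojcbao', with D[i][0] = i, D[0][j] = j, and D[i][j] = D[i-1][j-1] if the characters match, else 1 + min(D[i-1][j], D[i][j-1], D[i-1][j-1]). Filling the table (rows: prefixes of 'umcsjcbo', columns: prefixes of 'uymfcojcbao'):
     ε  u  y  m  f  c  o  j  c  b  a  o
  ε  0  1  2  3  4  5  6  7  8  9 10 11
  u  1  0  1  2  3  4  5  6  7  8  9 10
  m  2  1  1  1  2  3  4  5  6  7  8  9
  c  3  2  2  2  2  2  3  4  5  6  7  8
  s  4  3  3  3  3  3  3  4  5  6  7  8
  j  5  4  4  4  4  4  4  3  4  5  6  7
  c  6  5  5  5  5  4  5  4  3  4  5  6
  b  7  6  6  6  6  5  5  5  4  3  4  5
  o  8  7  7  7  7  6  5  6  5  4  4  4
The bottom-right entry gives D[8][11] = 4, so no sequence of fewer than 4 edits works. Backtracking through the table gives one optimal edit sequence (4 edits):
  umcsjcbo → uymcsjcbo (ins y @2)
  uymcsjcbo → uymfcsjcbo (ins f @4)
  uymfcsjcbo → uymfcojcbo (sub s→o @6)
  uymfcojcbo → uymfcojcbao (ins a @10)
Edit distance = 4.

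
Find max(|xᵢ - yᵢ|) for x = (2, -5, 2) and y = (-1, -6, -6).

max(|x_i - y_i|) = max(|2 - (-1)|, |-5 - (-6)|, |2 - (-6)|) = max(3, 1, 8) = 8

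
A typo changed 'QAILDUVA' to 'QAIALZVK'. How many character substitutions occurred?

Differing positions: 4, 5, 6, 8. Hamming distance = 4.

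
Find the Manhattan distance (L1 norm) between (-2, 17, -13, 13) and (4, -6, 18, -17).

Σ|x_i - y_i| = |-2 - 4| + |17 - (-6)| + |-13 - 18| + |13 - (-17)| = 6 + 23 + 31 + 30 = 90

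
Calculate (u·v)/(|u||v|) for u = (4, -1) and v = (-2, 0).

With u = (4, -1), v = (-2, 0):
u·v = 4·(-2) + (-1)·0 = (-8) + 0 = -8.
|u| = √(4² + (-1)²) = √17, |v| = √((-2)² + 0²) = √4, so |u||v| = √(17·4) = √68.
cos θ = (u·v)/(|u||v|) = -8/√68 ≈ -0.9701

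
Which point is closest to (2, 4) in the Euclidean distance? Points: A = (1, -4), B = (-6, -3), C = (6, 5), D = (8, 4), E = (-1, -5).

Distances: d(A) ≈ 8.0623, d(B) ≈ 10.6301, d(C) ≈ 4.1231, d(D) = 6, d(E) ≈ 9.4868. Nearest: C = (6, 5) with distance 4.1231.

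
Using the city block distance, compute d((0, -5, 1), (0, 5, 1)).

Σ|x_i - y_i| = |0 - 0| + |-5 - 5| + |1 - 1| = 0 + 10 + 0 = 10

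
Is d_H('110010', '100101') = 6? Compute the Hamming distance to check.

Differing positions: 2, 4, 5, 6. Hamming distance = 4, so the claim that d_H = 6 is false.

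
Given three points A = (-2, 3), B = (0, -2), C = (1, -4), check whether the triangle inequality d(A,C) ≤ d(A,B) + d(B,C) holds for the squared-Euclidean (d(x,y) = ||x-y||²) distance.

d(A,B) = 2² + 5² = 29, d(B,C) = 1² + 2² = 5, d(A,C) = 3² + 7² = 58.
d(A,C) = 58 > 29 + 5 = 34. Triangle inequality is VIOLATED. (Squared-Euclidean is not a metric — this is a counterexample.)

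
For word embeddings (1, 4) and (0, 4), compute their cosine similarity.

With u = (1, 4), v = (0, 4):
u·v = 1·0 + 4·4 = 0 + 16 = 16.
|u| = √(1² + 4²) = √17, |v| = √(0² + 4²) = √16, so |u||v| = √(17·16) = √272.
cos θ = (u·v)/(|u||v|) = 16/√272 ≈ 0.9701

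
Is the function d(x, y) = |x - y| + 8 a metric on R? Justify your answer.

No. d fails identity of indiscernibles (specifically d(x,x) = 0): d(2, 2) = |2 - 2| + 8 = 0 + 8 = 8 ≠ 0.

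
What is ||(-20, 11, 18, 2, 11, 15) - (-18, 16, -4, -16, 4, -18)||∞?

max(|x_i - y_i|) = max(|-20 - (-18)|, |11 - 16|, |18 - (-4)|, |2 - (-16)|, |11 - 4|, |15 - (-18)|) = max(2, 5, 22, 18, 7, 33) = 33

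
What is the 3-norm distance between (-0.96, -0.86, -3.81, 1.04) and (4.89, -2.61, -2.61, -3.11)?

(Σ|x_i - y_i|^3)^(1/3) = (|-0.96 - 4.89|^3 + |-0.86 - (-2.61)|^3 + |-3.81 - (-2.61)|^3 + |1.04 - (-3.11)|^3)^(1/3)
= (5.85^3 + 1.75^3 + 1.2^3 + 4.15^3)^(1/3) ≈ (200.2016 + 5.3594 + 1.728 + 71.4734)^(1/3) = (278.7624)^(1/3) ≈ 6.5325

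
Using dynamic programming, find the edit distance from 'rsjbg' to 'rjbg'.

Let D[i][j] be the edit distance between the first i characters of 'rsjbg' and the first j characters of 'rjbg', with D[i][0] = i, D[0][j] = j, and D[i][j] = D[i-1][j-1] if the characters match, else 1 + min(D[i-1][j], D[i][j-1], D[i-1][j-1]). Filling the table (rows: prefixes of 'rsjbg', columns: prefixes of 'rjbg'):
     ε  r  j  b  g
  ε  0  1  2  3  4
  r  1  0  1  2  3
  s  2  1  1  2  3
  j  3  2  1  2  3
  b  4  3  2  1  2
  g  5  4  3  2  1
The bottom-right entry gives D[5][4] = 1, so no sequence of fewer than 1 edit works. Backtracking through the table gives one optimal edit sequence (1 edit):
  rsjbg → rjbg (del s @2)
Edit distance = 1.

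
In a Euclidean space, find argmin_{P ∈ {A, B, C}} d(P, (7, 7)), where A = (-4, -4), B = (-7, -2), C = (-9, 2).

Distances: d(A) ≈ 15.5563, d(B) ≈ 16.6433, d(C) ≈ 16.7631. Nearest: A = (-4, -4) with distance 15.5563.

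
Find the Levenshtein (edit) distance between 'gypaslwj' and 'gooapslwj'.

Let D[i][j] be the edit distance between the first i characters of 'gypaslwj' and the first j characters of 'gooapslwj', with D[i][0] = i, D[0][j] = j, and D[i][j] = D[i-1][j-1] if the characters match, else 1 + min(D[i-1][j], D[i][j-1], D[i-1][j-1]). Filling the table (rows: prefixes of 'gypaslwj', columns: prefixes of 'gooapslwj'):
     ε  g  o  o  a  p  s  l  w  j
  ε  0  1  2  3  4  5  6  7  8  9
  g  1  0  1  2  3  4  5  6  7  8
  y  2  1  1  2  3  4  5  6  7  8
  p  3  2  2  2  3  3  4  5  6  7
  a  4  3  3  3  2  3  4  5  6  7
  s  5  4  4  4  3  3  3  4  5  6
  l  6  5  5  5  4  4  4  3  4  5
  w  7  6  6  6  5  5  5  4  3  4
  j  8  7  7  7  6  6  6  5  4  3
The bottom-right entry gives D[8][9] = 3, so no sequence of fewer than 3 edits works. Backtracking through the table gives one optimal edit sequence (3 edits):
  gypaslwj → gopaslwj (sub y→o @2)
  gopaslwj → gooaslwj (sub p→o @3)
  gooaslwj → gooapslwj (ins p @5)
Edit distance = 3.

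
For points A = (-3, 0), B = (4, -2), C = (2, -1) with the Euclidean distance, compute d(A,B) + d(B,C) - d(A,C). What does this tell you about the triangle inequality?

d(A,B) = √(7² + 2²) = √53 ≈ 7.2801, d(B,C) = √(2² + 1²) = √5 ≈ 2.2361, d(A,C) = √(5² + 1²) = √26 ≈ 5.099.
d(A,B) + d(B,C) - d(A,C) = 7.2801 + 2.2361 - 5.099 = 9.5162 - 5.099 = 4.4172 (to 4 decimal places). This is ≥ 0, so the triangle inequality holds for these points.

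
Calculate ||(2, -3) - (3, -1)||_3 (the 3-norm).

(Σ|x_i - y_i|^3)^(1/3) = (|2 - 3|^3 + |-3 - (-1)|^3)^(1/3)
= (1^3 + 2^3)^(1/3) = (1 + 8)^(1/3) = (9)^(1/3) ≈ 2.0801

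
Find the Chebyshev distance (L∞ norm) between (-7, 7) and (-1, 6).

max(|x_i - y_i|) = max(|-7 - (-1)|, |7 - 6|) = max(6, 1) = 6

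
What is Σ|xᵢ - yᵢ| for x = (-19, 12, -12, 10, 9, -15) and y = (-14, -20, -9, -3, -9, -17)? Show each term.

Σ|x_i - y_i| = |-19 - (-14)| + |12 - (-20)| + |-12 - (-9)| + |10 - (-3)| + |9 - (-9)| + |-15 - (-17)| = 5 + 32 + 3 + 13 + 18 + 2 = 73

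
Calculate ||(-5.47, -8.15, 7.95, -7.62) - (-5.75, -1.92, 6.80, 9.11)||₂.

√(Σ(x_i - y_i)²) = √((-5.47 - (-5.75))² + (-8.15 - (-1.92))² + (7.95 - 6.8)² + (-7.62 - 9.11)²)
= √(0.28² + (-6.23)² + 1.15² + (-16.73)²) = √(0.0784 + 38.8129 + 1.3225 + 279.8929) = √320.1067 ≈ 17.8915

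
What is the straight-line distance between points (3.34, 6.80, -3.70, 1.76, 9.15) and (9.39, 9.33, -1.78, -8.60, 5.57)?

√(Σ(x_i - y_i)²) = √((3.34 - 9.39)² + (6.8 - 9.33)² + (-3.7 - (-1.78))² + (1.76 - (-8.6))² + (9.15 - 5.57)²)
= √((-6.05)² + (-2.53)² + (-1.92)² + 10.36² + 3.58²) = √(36.6025 + 6.4009 + 3.6864 + 107.3296 + 12.8164) = √166.8358 ≈ 12.9165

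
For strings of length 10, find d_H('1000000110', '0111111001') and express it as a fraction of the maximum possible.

Differing positions: 1, 2, 3, 4, 5, 6, 7, 8, 9, 10. Hamming distance = 10. The maximum possible Hamming distance for length-10 strings is 10, so d_H/10 = 10/10 = 1.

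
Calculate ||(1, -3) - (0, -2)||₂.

√(Σ(x_i - y_i)²) = √((1 - 0)² + (-3 - (-2))²)
= √(1² + (-1)²) = √(1 + 1) = √2 ≈ 1.4142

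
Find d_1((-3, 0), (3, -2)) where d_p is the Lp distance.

Σ|x_i - y_i| = |-3 - 3| + |0 - (-2)| = 6 + 2 = 8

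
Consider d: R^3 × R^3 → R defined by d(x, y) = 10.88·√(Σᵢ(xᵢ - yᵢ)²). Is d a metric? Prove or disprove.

Yes. The L2 (Euclidean) norm induces a metric on R^3, and multiplying a metric by a positive constant 10.88 > 0 preserves all four axioms: non-negativity (10.88·||x-y|| ≥ 0), identity (10.88·||x-y|| = 0 ⟺ ||x-y|| = 0 ⟺ x = y), symmetry (||x-y|| = ||y-x||), and the triangle inequality (10.88·||x-z|| ≤ 10.88·||x-y|| + 10.88·||y-z||). So d is a metric.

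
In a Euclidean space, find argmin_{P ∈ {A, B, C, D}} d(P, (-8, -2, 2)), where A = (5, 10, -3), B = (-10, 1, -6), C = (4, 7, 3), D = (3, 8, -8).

Distances: d(A) ≈ 18.3848, d(B) ≈ 8.775, d(C) ≈ 15.0333, d(D) ≈ 17.9165. Nearest: B = (-10, 1, -6) with distance 8.775.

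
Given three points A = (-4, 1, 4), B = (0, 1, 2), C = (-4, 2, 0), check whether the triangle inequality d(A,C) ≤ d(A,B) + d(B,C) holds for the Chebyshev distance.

d(A,B) = max(4, 0, 2) = 4, d(B,C) = max(4, 1, 2) = 4, d(A,C) = max(0, 1, 4) = 4.
d(A,C) = 4 ≤ 4 + 4 = 8. Triangle inequality is satisfied.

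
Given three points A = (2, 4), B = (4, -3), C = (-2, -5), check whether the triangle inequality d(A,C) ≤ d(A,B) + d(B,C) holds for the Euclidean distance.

d(A,B) = √(2² + 7²) = √53 ≈ 7.2801, d(B,C) = √(6² + 2²) = √40 ≈ 6.3246, d(A,C) = √(4² + 9²) = √97 ≈ 9.8489.
d(A,C) ≈ 9.8489 ≤ 7.2801 + 6.3246 = 13.6047. Triangle inequality is satisfied.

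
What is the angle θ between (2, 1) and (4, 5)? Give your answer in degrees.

With u = (2, 1), v = (4, 5):
u·v = 2·4 + 1·5 = 8 + 5 = 13.
|u| = √(2² + 1²) = √5, |v| = √(4² + 5²) = √41, so |u||v| = √(5·41) = √205.
cos θ = (u·v)/(|u||v|) = 13/√205 ≈ 0.907959
θ = arccos(0.907959) ≈ 24.78°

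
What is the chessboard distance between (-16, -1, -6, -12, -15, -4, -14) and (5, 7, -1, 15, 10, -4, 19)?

max(|x_i - y_i|) = max(|-16 - 5|, |-1 - 7|, |-6 - (-1)|, |-12 - 15|, |-15 - 10|, |-4 - (-4)|, |-14 - 19|) = max(21, 8, 5, 27, 25, 0, 33) = 33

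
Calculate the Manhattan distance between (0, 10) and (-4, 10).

Σ|x_i - y_i| = |0 - (-4)| + |10 - 10| = 4 + 0 = 4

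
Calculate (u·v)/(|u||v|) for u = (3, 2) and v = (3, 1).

With u = (3, 2), v = (3, 1):
u·v = 3·3 + 2·1 = 9 + 2 = 11.
|u| = √(3² + 2²) = √13, |v| = √(3² + 1²) = √10, so |u||v| = √(13·10) = √130.
cos θ = (u·v)/(|u||v|) = 11/√130 ≈ 0.9648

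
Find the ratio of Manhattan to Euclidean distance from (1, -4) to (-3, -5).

L1 = |1 - (-3)| + |-4 - (-5)| = 4 + 1 = 5
L2 = √(4² + 1²) = √17 ≈ 4.1231
L1 ≥ L2 always (equality iff movement is along one axis); L1 > L2 here.
Ratio L1/L2 = 5/√17 ≈ 1.2127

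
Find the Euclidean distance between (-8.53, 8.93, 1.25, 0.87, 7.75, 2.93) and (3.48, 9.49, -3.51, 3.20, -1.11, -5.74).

√(Σ(x_i - y_i)²) = √((-8.53 - 3.48)² + (8.93 - 9.49)² + (1.25 - (-3.51))² + (0.87 - 3.2)² + (7.75 - (-1.11))² + (2.93 - (-5.74))²)
= √((-12.01)² + (-0.56)² + 4.76² + (-2.33)² + 8.86² + 8.67²) = √(144.2401 + 0.3136 + 22.6576 + 5.4289 + 78.4996 + 75.1689) = √326.3087 ≈ 18.064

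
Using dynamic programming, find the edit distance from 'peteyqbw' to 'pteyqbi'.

Let D[i][j] be the edit distance between the first i characters of 'peteyqbw' and the first j characters of 'pteyqbi', with D[i][0] = i, D[0][j] = j, and D[i][j] = D[i-1][j-1] if the characters match, else 1 + min(D[i-1][j], D[i][j-1], D[i-1][j-1]). Filling the table (rows: prefixes of 'peteyqbw', columns: prefixes of 'pteyqbi'):
     ε  p  t  e  y  q  b  i
  ε  0  1  2  3  4  5  6  7
  p  1  0  1  2  3  4  5  6
  e  2  1  1  1  2  3  4  5
  t  3  2  1  2  2  3  4  5
  e  4  3  2  1  2  3  4  5
  y  5  4  3  2  1  2  3  4
  q  6  5  4  3  2  1  2  3
  b  7  6  5  4  3  2  1  2
  w  8  7  6  5  4  3  2  2
The bottom-right entry gives D[8][7] = 2, so no sequence of fewer than 2 edits works. Backtracking through the table gives one optimal edit sequence (2 edits):
  peteyqbw → pteyqbw (del e @2)
  pteyqbw → pteyqbi (sub w→i @7)
Edit distance = 2.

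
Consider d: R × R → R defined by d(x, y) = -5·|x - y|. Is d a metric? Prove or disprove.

No. With c = -5 < 0, d fails non-negativity: d(7, 11) = -5·|7 - 11| = -5·4 = -20 < 0.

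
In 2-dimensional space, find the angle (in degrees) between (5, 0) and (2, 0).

With u = (5, 0), v = (2, 0):
u·v = 5·2 + 0·0 = 10 + 0 = 10.
|u| = √(5² + 0²) = √25, |v| = √(2² + 0²) = √4, so |u||v| = √(25·4) = √100 = 10.
cos θ = (u·v)/(|u||v|) = 10/10 = 1 (the vectors are parallel, pointing the same way)
θ = arccos(1) = 0°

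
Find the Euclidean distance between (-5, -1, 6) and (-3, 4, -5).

√(Σ(x_i - y_i)²) = √((-5 - (-3))² + (-1 - 4)² + (6 - (-5))²)
= √((-2)² + (-5)² + 11²) = √(4 + 25 + 121) = √150 ≈ 12.2474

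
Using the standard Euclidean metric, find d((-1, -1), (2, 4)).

√(Σ(x_i - y_i)²) = √((-1 - 2)² + (-1 - 4)²)
= √((-3)² + (-5)²) = √(9 + 25) = √34 ≈ 5.831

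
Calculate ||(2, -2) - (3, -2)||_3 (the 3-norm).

(Σ|x_i - y_i|^3)^(1/3) = (|2 - 3|^3 + |-2 - (-2)|^3)^(1/3)
= (1^3 + 0^3)^(1/3) = (1 + 0)^(1/3) = (1)^(1/3) = 1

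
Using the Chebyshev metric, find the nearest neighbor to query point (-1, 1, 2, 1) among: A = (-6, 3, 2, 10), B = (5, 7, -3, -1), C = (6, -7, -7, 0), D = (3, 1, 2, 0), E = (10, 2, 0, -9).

Distances: d(A) = 9, d(B) = 6, d(C) = 9, d(D) = 4, d(E) = 11. Nearest: D = (3, 1, 2, 0) with distance 4.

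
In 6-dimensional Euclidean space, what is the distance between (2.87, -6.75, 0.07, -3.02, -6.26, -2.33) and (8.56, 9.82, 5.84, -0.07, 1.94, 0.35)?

√(Σ(x_i - y_i)²) = √((2.87 - 8.56)² + (-6.75 - 9.82)² + (0.07 - 5.84)² + (-3.02 - (-0.07))² + (-6.26 - 1.94)² + (-2.33 - 0.35)²)
= √((-5.69)² + (-16.57)² + (-5.77)² + (-2.95)² + (-8.2)² + (-2.68)²) = √(32.3761 + 274.5649 + 33.2929 + 8.7025 + 67.24 + 7.1824) = √423.3588 ≈ 20.5757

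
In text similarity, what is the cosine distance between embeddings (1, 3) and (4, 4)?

With u = (1, 3), v = (4, 4):
u·v = 1·4 + 3·4 = 4 + 12 = 16.
|u| = √(1² + 3²) = √10, |v| = √(4² + 4²) = √32, so |u||v| = √(10·32) = √320.
cos θ = (u·v)/(|u||v|) = 16/√320 ≈ 0.8944
Cosine distance = 1 - cos θ ≈ 1 - 0.8944 = 0.1056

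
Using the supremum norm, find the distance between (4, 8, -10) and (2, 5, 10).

max(|x_i - y_i|) = max(|4 - 2|, |8 - 5|, |-10 - 10|) = max(2, 3, 20) = 20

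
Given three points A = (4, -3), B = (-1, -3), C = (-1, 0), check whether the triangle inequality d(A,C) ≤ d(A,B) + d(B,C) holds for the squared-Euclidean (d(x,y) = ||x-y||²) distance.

d(A,B) = 5² + 0² = 25, d(B,C) = 0² + 3² = 9, d(A,C) = 5² + 3² = 34.
d(A,C) = 34 ≤ 25 + 9 = 34. Triangle inequality is satisfied.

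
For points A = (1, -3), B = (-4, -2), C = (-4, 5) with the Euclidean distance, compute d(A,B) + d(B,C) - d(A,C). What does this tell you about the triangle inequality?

d(A,B) = √(5² + 1²) = √26 ≈ 5.099, d(B,C) = √(0² + 7²) = √49 = 7, d(A,C) = √(5² + 8²) = √89 ≈ 9.434.
d(A,B) + d(B,C) - d(A,C) = 5.099 + 7 - 9.434 = 12.099 - 9.434 = 2.665 (to 4 decimal places). This is ≥ 0, so the triangle inequality holds for these points.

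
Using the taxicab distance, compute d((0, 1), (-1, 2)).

Σ|x_i - y_i| = |0 - (-1)| + |1 - 2| = 1 + 1 = 2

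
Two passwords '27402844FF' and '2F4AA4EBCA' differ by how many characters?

Differing positions: 2, 4, 5, 6, 7, 8, 9, 10. Hamming distance = 8.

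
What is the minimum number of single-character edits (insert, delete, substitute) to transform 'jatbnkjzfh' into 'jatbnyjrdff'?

Let D[i][j] be the edit distance between the first i characters of 'jatbnkjzfh' and the first j characters of 'jatbnyjrdff', with D[i][0] = i, D[0][j] = j, and D[i][j] = D[i-1][j-1] if the characters match, else 1 + min(D[i-1][j], D[i][j-1], D[i-1][j-1]). Filling the table (rows: prefixes of 'jatbnkjzfh', columns: prefixes of 'jatbnyjrdff'):
     ε  j  a  t  b  n  y  j  r  d  f  f
  ε  0  1  2  3  4  5  6  7  8  9 10 11
  j  1  0  1  2  3  4  5  6  7  8  9 10
  a  2  1  0  1  2  3  4  5  6  7  8  9
  t  3  2  1  0  1  2  3  4  5  6  7  8
  b  4  3  2  1  0  1  2  3  4  5  6  7
  n  5  4  3  2  1  0  1  2  3  4  5  6
  k  6  5  4  3  2  1  1  2  3  4  5  6
  j  7  6  5  4  3  2  2  1  2  3  4  5
  z  8  7  6  5  4  3  3  2  2  3  4  5
  f  9  8  7  6  5  4  4  3  3  3  3  4
  h 10  9  8  7  6  5  5  4  4  4  4  4
The bottom-right entry gives D[10][11] = 4, so no sequence of fewer than 4 edits works. Backtracking through the table gives one optimal edit sequence (4 edits):
  jatbnkjzfh → jatbnyjzfh (sub k→y @6)
  jatbnyjzfh → jatbnyjrzfh (ins r @8)
  jatbnyjrzfh → jatbnyjrdfh (sub z→d @9)
  jatbnyjrdfh → jatbnyjrdff (sub h→f @11)
Edit distance = 4.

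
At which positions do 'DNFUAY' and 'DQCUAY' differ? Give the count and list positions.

Differing positions: 2, 3. Hamming distance = 2.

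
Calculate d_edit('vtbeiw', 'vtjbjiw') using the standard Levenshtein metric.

Let D[i][j] be the edit distance between the first i characters of 'vtbeiw' and the first j characters of 'vtjbjiw', with D[i][0] = i, D[0][j] = j, and D[i][j] = D[i-1][j-1] if the characters match, else 1 + min(D[i-1][j], D[i][j-1], D[i-1][j-1]). Filling the table (rows: prefixes of 'vtbeiw', columns: prefixes of 'vtjbjiw'):
     ε  v  t  j  b  j  i  w
  ε  0  1  2  3  4  5  6  7
  v  1  0  1  2  3  4  5  6
  t  2  1  0  1  2  3  4  5
  b  3  2  1  1  1  2  3  4
  e  4  3  2  2  2  2  3  4
  i  5  4  3  3  3  3  2  3
  w  6  5  4  4  4  4  3  2
The bottom-right entry gives D[6][7] = 2, so no sequence of fewer than 2 edits works. Backtracking through the table gives one optimal edit sequence (2 edits):
  vtbeiw → vtjbeiw (ins j @3)
  vtjbeiw → vtjbjiw (sub e→j @5)
Edit distance = 2.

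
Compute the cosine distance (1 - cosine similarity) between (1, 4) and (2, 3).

With u = (1, 4), v = (2, 3):
u·v = 1·2 + 4·3 = 2 + 12 = 14.
|u| = √(1² + 4²) = √17, |v| = √(2² + 3²) = √13, so |u||v| = √(17·13) = √221.
cos θ = (u·v)/(|u||v|) = 14/√221 ≈ 0.9417
Cosine distance = 1 - cos θ ≈ 1 - 0.9417 = 0.0583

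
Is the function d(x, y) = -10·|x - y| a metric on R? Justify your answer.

No. With c = -10 < 0, d fails non-negativity: d(4, 10) = -10·|4 - 10| = -10·6 = -60 < 0.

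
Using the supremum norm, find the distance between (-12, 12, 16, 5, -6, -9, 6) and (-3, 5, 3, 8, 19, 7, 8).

max(|x_i - y_i|) = max(|-12 - (-3)|, |12 - 5|, |16 - 3|, |5 - 8|, |-6 - 19|, |-9 - 7|, |6 - 8|) = max(9, 7, 13, 3, 25, 16, 2) = 25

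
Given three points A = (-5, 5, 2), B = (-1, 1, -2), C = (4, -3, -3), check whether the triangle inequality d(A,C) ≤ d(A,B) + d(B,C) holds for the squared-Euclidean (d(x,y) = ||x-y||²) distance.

d(A,B) = 4² + 4² + 4² = 48, d(B,C) = 5² + 4² + 1² = 42, d(A,C) = 9² + 8² + 5² = 170.
d(A,C) = 170 > 48 + 42 = 90. Triangle inequality is VIOLATED. (Squared-Euclidean is not a metric — this is a counterexample.)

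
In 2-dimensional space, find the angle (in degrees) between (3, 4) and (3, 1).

With u = (3, 4), v = (3, 1):
u·v = 3·3 + 4·1 = 9 + 4 = 13.
|u| = √(3² + 4²) = √25, |v| = √(3² + 1²) = √10, so |u||v| = √(25·10) = √250.
cos θ = (u·v)/(|u||v|) = 13/√250 ≈ 0.822192
θ = arccos(0.822192) ≈ 34.7°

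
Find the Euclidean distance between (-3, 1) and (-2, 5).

√(Σ(x_i - y_i)²) = √((-3 - (-2))² + (1 - 5)²)
= √((-1)² + (-4)²) = √(1 + 16) = √17 ≈ 4.1231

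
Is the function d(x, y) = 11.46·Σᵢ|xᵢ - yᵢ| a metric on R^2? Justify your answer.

Yes. The L1 (Manhattan) norm induces a metric on R^2, and multiplying a metric by a positive constant 11.46 > 0 preserves all four axioms: non-negativity (11.46·||x-y|| ≥ 0), identity (11.46·||x-y|| = 0 ⟺ ||x-y|| = 0 ⟺ x = y), symmetry (||x-y|| = ||y-x||), and the triangle inequality (11.46·||x-z|| ≤ 11.46·||x-y|| + 11.46·||y-z||). So d is a metric.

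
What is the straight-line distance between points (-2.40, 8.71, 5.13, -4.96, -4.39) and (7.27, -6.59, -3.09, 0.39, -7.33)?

√(Σ(x_i - y_i)²) = √((-2.4 - 7.27)² + (8.71 - (-6.59))² + (5.13 - (-3.09))² + (-4.96 - 0.39)² + (-4.39 - (-7.33))²)
= √((-9.67)² + 15.3² + 8.22² + (-5.35)² + 2.94²) = √(93.5089 + 234.09 + 67.5684 + 28.6225 + 8.6436) = √432.4334 ≈ 20.795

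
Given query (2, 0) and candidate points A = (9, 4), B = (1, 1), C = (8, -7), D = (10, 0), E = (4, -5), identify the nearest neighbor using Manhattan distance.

Distances: d(A) = 11, d(B) = 2, d(C) = 13, d(D) = 8, d(E) = 7. Nearest: B = (1, 1) with distance 2.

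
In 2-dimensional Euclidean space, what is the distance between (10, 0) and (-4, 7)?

√(Σ(x_i - y_i)²) = √((10 - (-4))² + (0 - 7)²)
= √(14² + (-7)²) = √(196 + 49) = √245 ≈ 15.6525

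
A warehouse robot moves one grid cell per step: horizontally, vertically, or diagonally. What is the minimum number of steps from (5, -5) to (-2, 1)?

max(|x_i - y_i|) = max(|5 - (-2)|, |-5 - 1|) = max(7, 6) = 7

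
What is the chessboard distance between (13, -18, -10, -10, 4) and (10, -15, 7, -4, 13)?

max(|x_i - y_i|) = max(|13 - 10|, |-18 - (-15)|, |-10 - 7|, |-10 - (-4)|, |4 - 13|) = max(3, 3, 17, 6, 9) = 17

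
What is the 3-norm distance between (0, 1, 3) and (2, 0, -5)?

(Σ|x_i - y_i|^3)^(1/3) = (|0 - 2|^3 + |1 - 0|^3 + |3 - (-5)|^3)^(1/3)
= (2^3 + 1^3 + 8^3)^(1/3) = (8 + 1 + 512)^(1/3) = (521)^(1/3) ≈ 8.0466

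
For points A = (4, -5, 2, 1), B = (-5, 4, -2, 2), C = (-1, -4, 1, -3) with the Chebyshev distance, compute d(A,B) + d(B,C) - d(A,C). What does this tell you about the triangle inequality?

d(A,B) = max(9, 9, 4, 1) = 9, d(B,C) = max(4, 8, 3, 5) = 8, d(A,C) = max(5, 1, 1, 4) = 5.
d(A,B) + d(B,C) - d(A,C) = 9 + 8 - 5 = 17 - 5 = 12. This is ≥ 0, so the triangle inequality holds for these points.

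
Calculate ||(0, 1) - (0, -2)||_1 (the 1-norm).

Σ|x_i - y_i| = |0 - 0| + |1 - (-2)| = 0 + 3 = 3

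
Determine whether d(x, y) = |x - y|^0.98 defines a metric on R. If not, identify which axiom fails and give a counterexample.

Yes. With 0 < p = 0.98 ≤ 1, d(x,y) = |x-y|^0.98 is a metric on R. Non-negativity and symmetry are immediate; |x-y|^0.98 = 0 ⟺ |x-y| = 0 ⟺ x = y. For the triangle inequality, the function t ↦ t^0.98 is subadditive on [0,∞) when p ≤ 1, so |x-z|^0.98 ≤ (|x-y| + |y-z|)^0.98 ≤ |x-y|^0.98 + |y-z|^0.98.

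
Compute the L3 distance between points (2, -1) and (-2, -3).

(Σ|x_i - y_i|^3)^(1/3) = (|2 - (-2)|^3 + |-1 - (-3)|^3)^(1/3)
= (4^3 + 2^3)^(1/3) = (64 + 8)^(1/3) = (72)^(1/3) ≈ 4.1602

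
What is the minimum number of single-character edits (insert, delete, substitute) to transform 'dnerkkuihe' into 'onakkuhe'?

Let D[i][j] be the edit distance between the first i characters of 'dnerkkuihe' and the first j characters of 'onakkuhe', with D[i][0] = i, D[0][j] = j, and D[i][j] = D[i-1][j-1] if the characters match, else 1 + min(D[i-1][j], D[i][j-1], D[i-1][j-1]). Filling the table (rows: prefixes of 'dnerkkuihe', columns: prefixes of 'onakkuhe'):
     ε  o  n  a  k  k  u  h  e
  ε  0  1  2  3  4  5  6  7  8
  d  1  1  2  3  4  5  6  7  8
  n  2  2  1  2  3  4  5  6  7
  e  3  3  2  2  3  4  5  6  6
  r  4  4  3  3  3  4  5  6  7
  k  5  5  4  4  3  3  4  5  6
  k  6  6  5  5  4  3  4  5  6
  u  7  7  6  6  5  4  3  4  5
  i  8  8  7  7  6  5  4  4  5
  h  9  9  8  8  7  6  5  4  5
  e 10 10  9  9  8  7  6  5  4
The bottom-right entry gives D[10][8] = 4, so no sequence of fewer than 4 edits works. Backtracking through the table gives one optimal edit sequence (4 edits):
  dnerkkuihe → onerkkuihe (sub d→o @1)
  onerkkuihe → onrkkuihe (del e @3)
  onrkkuihe → onakkuihe (sub r→a @3)
  onakkuihe → onakkuhe (del i @7)
Edit distance = 4.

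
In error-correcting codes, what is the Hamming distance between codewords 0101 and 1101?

Differing positions: 1. Hamming distance = 1.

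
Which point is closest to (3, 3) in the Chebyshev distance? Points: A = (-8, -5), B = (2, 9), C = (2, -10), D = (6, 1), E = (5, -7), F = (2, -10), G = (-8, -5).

Distances: d(A) = 11, d(B) = 6, d(C) = 13, d(D) = 3, d(E) = 10, d(F) = 13, d(G) = 11. Nearest: D = (6, 1) with distance 3.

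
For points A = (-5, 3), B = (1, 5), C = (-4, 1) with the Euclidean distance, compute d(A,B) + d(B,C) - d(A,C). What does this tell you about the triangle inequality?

d(A,B) = √(6² + 2²) = √40 ≈ 6.3246, d(B,C) = √(5² + 4²) = √41 ≈ 6.4031, d(A,C) = √(1² + 2²) = √5 ≈ 2.2361.
d(A,B) + d(B,C) - d(A,C) = 6.3246 + 6.4031 - 2.2361 = 12.7277 - 2.2361 = 10.4916 (to 4 decimal places). This is ≥ 0, so the triangle inequality holds for these points.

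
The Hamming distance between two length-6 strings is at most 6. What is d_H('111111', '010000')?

Differing positions: 1, 3, 4, 5, 6. Hamming distance = 5. The maximum possible Hamming distance for length-6 strings is 6, so d_H/6 = 5/6 ≈ 0.8333.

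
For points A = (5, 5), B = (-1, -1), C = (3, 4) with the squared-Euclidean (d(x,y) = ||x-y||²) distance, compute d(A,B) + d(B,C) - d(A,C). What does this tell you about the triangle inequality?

d(A,B) = 6² + 6² = 72, d(B,C) = 4² + 5² = 41, d(A,C) = 2² + 1² = 5.
d(A,B) + d(B,C) - d(A,C) = 72 + 41 - 5 = 113 - 5 = 108. This is ≥ 0, so the triangle inequality holds for these points.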